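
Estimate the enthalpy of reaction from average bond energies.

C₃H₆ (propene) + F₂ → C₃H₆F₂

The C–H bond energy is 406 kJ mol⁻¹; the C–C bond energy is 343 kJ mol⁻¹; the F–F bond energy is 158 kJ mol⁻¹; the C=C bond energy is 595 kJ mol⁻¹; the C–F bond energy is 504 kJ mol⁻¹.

Bonds broken (reactants):
  C–C: 1 × 343 = 343
  C–H: 6 × 406 = 2436
  C=C: 1 × 595 = 595
  F–F: 1 × 158 = 158
  Σ(broken) = 3532 kJ
Bonds formed (products):
  C–C: 2 × 343 = 686
  C–F: 2 × 504 = 1008
  C–H: 6 × 406 = 2436
  Σ(formed) = 4130 kJ
ΔH = Σ(broken) − Σ(formed) = 3532 − 4130 = −598 kJ

ΔH ≈ −598 kJ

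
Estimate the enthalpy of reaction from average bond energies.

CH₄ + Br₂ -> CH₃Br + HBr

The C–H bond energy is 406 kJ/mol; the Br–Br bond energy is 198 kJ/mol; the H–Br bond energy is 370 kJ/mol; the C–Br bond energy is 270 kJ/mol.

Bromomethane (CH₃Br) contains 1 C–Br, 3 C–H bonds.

ΔH ≈ −36 kJ

Bonds broken (reactants):
  Br–Br: 1 × 198 = 198
  C–H: 4 × 406 = 1624
  Σ(broken) = 1822 kJ
Bonds formed (products):
  C–Br: 1 × 270 = 270
  C–H: 3 × 406 = 1218
  H–Br: 1 × 370 = 370
  Σ(formed) = 1858 kJ
ΔH = Σ(broken) − Σ(formed) = 1822 − 1858 = −36 kJ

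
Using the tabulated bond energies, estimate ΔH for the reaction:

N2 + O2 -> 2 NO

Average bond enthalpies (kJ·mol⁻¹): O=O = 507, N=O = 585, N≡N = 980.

Bonds broken (reactants):
  N≡N: 1 × 980 = 980
  O=O: 1 × 507 = 507
  Σ(broken) = 1487 kJ
Bonds formed (products):
  N=O: 2 × 585 = 1170
  Σ(formed) = 1170 kJ
ΔH = Σ(broken) − Σ(formed) = 1487 − 1170 = +317 kJ

ΔH ≈ +317 kJ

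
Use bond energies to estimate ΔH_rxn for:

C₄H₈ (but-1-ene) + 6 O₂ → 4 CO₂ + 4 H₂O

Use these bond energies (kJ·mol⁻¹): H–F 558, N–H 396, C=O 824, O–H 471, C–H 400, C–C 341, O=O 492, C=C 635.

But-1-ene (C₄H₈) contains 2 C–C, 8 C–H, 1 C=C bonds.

ΔH ≈ −2891 kJ

Bonds broken (reactants):
  C–C: 2 × 341 = 682
  C–H: 8 × 400 = 3200
  C=C: 1 × 635 = 635
  O=O: 6 × 492 = 2952
  Σ(broken) = 7469 kJ
Bonds formed (products):
  C=O: 8 × 824 = 6592
  O–H: 8 × 471 = 3768
  Σ(formed) = 10360 kJ
ΔH = Σ(broken) − Σ(formed) = 7469 − 10360 = −2891 kJ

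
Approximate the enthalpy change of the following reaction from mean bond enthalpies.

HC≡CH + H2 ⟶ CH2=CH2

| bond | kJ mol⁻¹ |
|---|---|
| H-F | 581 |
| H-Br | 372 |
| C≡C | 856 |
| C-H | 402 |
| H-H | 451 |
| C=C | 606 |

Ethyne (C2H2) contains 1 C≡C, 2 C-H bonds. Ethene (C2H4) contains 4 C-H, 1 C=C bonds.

Bonds broken (reactants):
  C≡C: 1 × 856 = 856
  C-H: 2 × 402 = 804
  H-H: 1 × 451 = 451
  Σ(broken) = 2111 kJ
Bonds formed (products):
  C-H: 4 × 402 = 1608
  C=C: 1 × 606 = 606
  Σ(formed) = 2214 kJ
ΔH = Σ(broken) − Σ(formed) = 2111 − 2214 = −103 kJ

ΔH ≈ −103 kJ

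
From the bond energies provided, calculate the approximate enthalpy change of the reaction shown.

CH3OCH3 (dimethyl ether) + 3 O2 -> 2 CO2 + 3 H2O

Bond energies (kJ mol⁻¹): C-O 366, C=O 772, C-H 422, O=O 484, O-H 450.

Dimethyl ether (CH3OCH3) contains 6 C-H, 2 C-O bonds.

Bonds broken (reactants):
  C-H: 6 × 422 = 2532
  C-O: 2 × 366 = 732
  O=O: 3 × 484 = 1452
  Σ(broken) = 4716 kJ
Bonds formed (products):
  C=O: 4 × 772 = 3088
  O-H: 6 × 450 = 2700
  Σ(formed) = 5788 kJ
ΔH = Σ(broken) − Σ(formed) = 4716 − 5788 = −1072 kJ

ΔH ≈ −1072 kJ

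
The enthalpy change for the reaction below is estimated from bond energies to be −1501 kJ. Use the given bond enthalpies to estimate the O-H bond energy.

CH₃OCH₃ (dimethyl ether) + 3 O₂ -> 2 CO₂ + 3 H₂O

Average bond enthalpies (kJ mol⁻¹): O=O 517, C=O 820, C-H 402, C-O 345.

D(O-H) ≈ 479 kJ/mol

Let D be the O-H bond energy.
Σ(broken) = 6×402 + 2×345 + 3×517 = 4653
Σ(formed) = 4×820 + 6×D = 3280 + 6D
ΔH = Σ(broken) − Σ(formed) = (4653) − (3280 + 6D) = +1373 − 6D
Setting this equal to −1501 kJ gives 6D = 2874, so D = 479 kJ/mol.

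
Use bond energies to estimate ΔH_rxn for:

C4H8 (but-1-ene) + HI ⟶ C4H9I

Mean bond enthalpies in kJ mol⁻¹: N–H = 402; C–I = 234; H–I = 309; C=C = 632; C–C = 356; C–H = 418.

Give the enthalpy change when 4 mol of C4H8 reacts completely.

Bonds broken (reactants):
  C–C: 2 × 356 = 712
  C–H: 8 × 418 = 3344
  C=C: 1 × 632 = 632
  H–I: 1 × 309 = 309
  Σ(broken) = 4997 kJ
Bonds formed (products):
  C–C: 3 × 356 = 1068
  C–H: 9 × 418 = 3762
  C–I: 1 × 234 = 234
  Σ(formed) = 5064 kJ
ΔH = Σ(broken) − Σ(formed) = 4997 − 5064 = −67 kJ
For 4× the reaction as written: 4 × (−67) = −268 kJ

ΔH = −268 kJ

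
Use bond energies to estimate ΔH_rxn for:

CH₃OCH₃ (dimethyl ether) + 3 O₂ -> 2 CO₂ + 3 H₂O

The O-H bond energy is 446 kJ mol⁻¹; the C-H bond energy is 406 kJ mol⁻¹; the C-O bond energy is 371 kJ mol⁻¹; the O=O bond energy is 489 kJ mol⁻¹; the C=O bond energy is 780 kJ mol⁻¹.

Bonds broken (reactants):
  C-H: 6 × 406 = 2436
  C-O: 2 × 371 = 742
  O=O: 3 × 489 = 1467
  Σ(broken) = 4645 kJ
Bonds formed (products):
  C=O: 4 × 780 = 3120
  O-H: 6 × 446 = 2676
  Σ(formed) = 5796 kJ
ΔH = Σ(broken) − Σ(formed) = 4645 − 5796 = −1151 kJ

ΔH ≈ −1151 kJ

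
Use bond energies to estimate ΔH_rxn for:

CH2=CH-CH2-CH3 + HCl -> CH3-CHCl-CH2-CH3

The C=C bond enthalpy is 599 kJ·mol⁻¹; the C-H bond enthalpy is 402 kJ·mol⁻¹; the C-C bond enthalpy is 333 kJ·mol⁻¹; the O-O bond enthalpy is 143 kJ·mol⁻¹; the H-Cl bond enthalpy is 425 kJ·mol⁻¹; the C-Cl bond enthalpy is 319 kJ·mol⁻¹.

ΔH ≈ −30 kJ

Bonds broken (reactants):
  C-C: 2 × 333 = 666
  C-H: 8 × 402 = 3216
  C=C: 1 × 599 = 599
  H-Cl: 1 × 425 = 425
  Σ(broken) = 4906 kJ
Bonds formed (products):
  C-C: 3 × 333 = 999
  C-Cl: 1 × 319 = 319
  C-H: 9 × 402 = 3618
  Σ(formed) = 4936 kJ
ΔH = Σ(broken) − Σ(formed) = 4906 − 4936 = −30 kJ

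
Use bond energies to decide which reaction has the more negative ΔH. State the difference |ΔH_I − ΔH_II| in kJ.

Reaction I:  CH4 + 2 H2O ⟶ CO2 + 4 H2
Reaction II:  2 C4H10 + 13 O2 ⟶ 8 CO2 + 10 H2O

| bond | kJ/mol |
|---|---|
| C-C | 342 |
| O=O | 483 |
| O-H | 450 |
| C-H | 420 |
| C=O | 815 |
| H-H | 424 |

Reaction I:
  Bonds broken (reactants):
    C-H: 4 × 420 = 1680
    O-H: 4 × 450 = 1800
    Σ(broken) = 3480 kJ
  Bonds formed (products):
    C=O: 2 × 815 = 1630
    H-H: 4 × 424 = 1696
    Σ(formed) = 3326 kJ
  ΔH_I = 3480 − 3326 = +154 kJ
Reaction II:
  Bonds broken (reactants):
    C-C: 6 × 342 = 2052
    C-H: 20 × 420 = 8400
    O=O: 13 × 483 = 6279
    Σ(broken) = 16731 kJ
  Bonds formed (products):
    C=O: 16 × 815 = 13040
    O-H: 20 × 450 = 9000
    Σ(formed) = 22040 kJ
  ΔH_II = 16731 − 22040 = −5309 kJ
ΔH_I − ΔH_II = +5463 kJ, so reaction II has the more negative ΔH; |ΔH_I − ΔH_II| = 5463 kJ.

Reaction II, by 5463 kJ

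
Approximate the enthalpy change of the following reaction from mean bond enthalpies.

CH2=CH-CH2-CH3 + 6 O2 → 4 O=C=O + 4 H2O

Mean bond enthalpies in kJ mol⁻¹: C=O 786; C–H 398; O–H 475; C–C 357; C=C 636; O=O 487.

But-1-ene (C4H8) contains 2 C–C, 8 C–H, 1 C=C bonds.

Bonds broken (reactants):
  C–C: 2 × 357 = 714
  C–H: 8 × 398 = 3184
  C=C: 1 × 636 = 636
  O=O: 6 × 487 = 2922
  Σ(broken) = 7456 kJ
Bonds formed (products):
  C=O: 8 × 786 = 6288
  O–H: 8 × 475 = 3800
  Σ(formed) = 10088 kJ
ΔH = Σ(broken) − Σ(formed) = 7456 − 10088 = −2632 kJ

ΔH ≈ −2632 kJ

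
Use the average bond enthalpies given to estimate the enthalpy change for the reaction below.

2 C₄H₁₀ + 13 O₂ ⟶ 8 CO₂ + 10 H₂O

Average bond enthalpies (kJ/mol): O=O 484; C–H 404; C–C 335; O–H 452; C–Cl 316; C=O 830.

ΔH ≈ −5938 kJ

Bonds broken (reactants):
  C–C: 6 × 335 = 2010
  C–H: 20 × 404 = 8080
  O=O: 13 × 484 = 6292
  Σ(broken) = 16382 kJ
Bonds formed (products):
  C=O: 16 × 830 = 13280
  O–H: 20 × 452 = 9040
  Σ(formed) = 22320 kJ
ΔH = Σ(broken) − Σ(formed) = 16382 − 22320 = −5938 kJ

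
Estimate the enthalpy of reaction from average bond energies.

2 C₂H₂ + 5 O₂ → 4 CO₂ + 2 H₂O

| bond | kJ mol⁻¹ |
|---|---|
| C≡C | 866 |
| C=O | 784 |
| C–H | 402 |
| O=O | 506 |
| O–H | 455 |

Bonds broken (reactants):
  C≡C: 2 × 866 = 1732
  C–H: 4 × 402 = 1608
  O=O: 5 × 506 = 2530
  Σ(broken) = 5870 kJ
Bonds formed (products):
  C=O: 8 × 784 = 6272
  O–H: 4 × 455 = 1820
  Σ(formed) = 8092 kJ
ΔH = Σ(broken) − Σ(formed) = 5870 − 8092 = −2222 kJ

ΔH ≈ −2222 kJ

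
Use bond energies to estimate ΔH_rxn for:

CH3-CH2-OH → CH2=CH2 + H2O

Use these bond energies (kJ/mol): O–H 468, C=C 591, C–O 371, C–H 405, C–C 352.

Bonds broken (reactants):
  C–C: 1 × 352 = 352
  C–H: 5 × 405 = 2025
  C–O: 1 × 371 = 371
  O–H: 1 × 468 = 468
  Σ(broken) = 3216 kJ
Bonds formed (products):
  C–H: 4 × 405 = 1620
  C=C: 1 × 591 = 591
  O–H: 2 × 468 = 936
  Σ(formed) = 3147 kJ
ΔH = Σ(broken) − Σ(formed) = 3216 − 3147 = +69 kJ

ΔH ≈ +69 kJ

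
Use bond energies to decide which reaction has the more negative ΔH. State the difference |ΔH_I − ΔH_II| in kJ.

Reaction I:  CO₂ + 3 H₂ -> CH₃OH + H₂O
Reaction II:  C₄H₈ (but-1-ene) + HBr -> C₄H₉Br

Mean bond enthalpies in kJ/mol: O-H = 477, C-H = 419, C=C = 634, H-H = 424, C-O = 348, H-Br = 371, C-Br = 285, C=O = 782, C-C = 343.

Reaction I:
  Bonds broken (reactants):
    C=O: 2 × 782 = 1564
    H-H: 3 × 424 = 1272
    Σ(broken) = 2836 kJ
  Bonds formed (products):
    C-H: 3 × 419 = 1257
    C-O: 1 × 348 = 348
    O-H: 3 × 477 = 1431
    Σ(formed) = 3036 kJ
  ΔH_I = 2836 − 3036 = −200 kJ
Reaction II:
  Bonds broken (reactants):
    C-C: 2 × 343 = 686
    C-H: 8 × 419 = 3352
    C=C: 1 × 634 = 634
    H-Br: 1 × 371 = 371
    Σ(broken) = 5043 kJ
  Bonds formed (products):
    C-Br: 1 × 285 = 285
    C-C: 3 × 343 = 1029
    C-H: 9 × 419 = 3771
    Σ(formed) = 5085 kJ
  ΔH_II = 5043 − 5085 = −42 kJ
ΔH_I − ΔH_II = −158 kJ, so reaction I has the more negative ΔH; |ΔH_I − ΔH_II| = 158 kJ.

Reaction I, by 158 kJ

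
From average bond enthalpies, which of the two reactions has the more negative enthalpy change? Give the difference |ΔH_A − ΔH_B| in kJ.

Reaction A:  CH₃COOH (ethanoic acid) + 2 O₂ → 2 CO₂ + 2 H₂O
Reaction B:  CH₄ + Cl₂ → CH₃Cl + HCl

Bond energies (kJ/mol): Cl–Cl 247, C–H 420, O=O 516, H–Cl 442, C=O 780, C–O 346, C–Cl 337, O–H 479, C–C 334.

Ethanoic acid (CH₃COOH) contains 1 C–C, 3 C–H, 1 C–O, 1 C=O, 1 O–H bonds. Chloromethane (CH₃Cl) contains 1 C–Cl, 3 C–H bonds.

Reaction A:
  Bonds broken (reactants):
    C–C: 1 × 334 = 334
    C–H: 3 × 420 = 1260
    C–O: 1 × 346 = 346
    C=O: 1 × 780 = 780
    O–H: 1 × 479 = 479
    O=O: 2 × 516 = 1032
    Σ(broken) = 4231 kJ
  Bonds formed (products):
    C=O: 4 × 780 = 3120
    O–H: 4 × 479 = 1916
    Σ(formed) = 5036 kJ
  ΔH_A = 4231 − 5036 = −805 kJ
Reaction B:
  Bonds broken (reactants):
    C–H: 4 × 420 = 1680
    Cl–Cl: 1 × 247 = 247
    Σ(broken) = 1927 kJ
  Bonds formed (products):
    C–Cl: 1 × 337 = 337
    C–H: 3 × 420 = 1260
    H–Cl: 1 × 442 = 442
    Σ(formed) = 2039 kJ
  ΔH_B = 1927 − 2039 = −112 kJ
ΔH_A − ΔH_B = −693 kJ, so reaction A has the more negative ΔH; |ΔH_A − ΔH_B| = 693 kJ.

Reaction A, by 693 kJ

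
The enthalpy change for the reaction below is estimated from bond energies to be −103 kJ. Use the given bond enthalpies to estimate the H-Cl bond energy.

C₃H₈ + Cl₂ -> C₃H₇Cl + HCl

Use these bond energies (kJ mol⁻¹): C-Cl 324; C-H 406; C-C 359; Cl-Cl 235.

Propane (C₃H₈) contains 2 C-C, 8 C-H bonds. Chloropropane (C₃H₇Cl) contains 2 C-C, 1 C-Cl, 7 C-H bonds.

D(H-Cl) ≈ 420 kJ/mol

Let D be the H-Cl bond energy.
Σ(broken) = 2×359 + 8×406 + 1×235 = 4201
Σ(formed) = 2×359 + 1×324 + 7×406 + 1×D = 3884 + D
ΔH = Σ(broken) − Σ(formed) = (4201) − (3884 + D) = +317 − D
Setting this equal to −103 kJ gives D = 420 kJ/mol.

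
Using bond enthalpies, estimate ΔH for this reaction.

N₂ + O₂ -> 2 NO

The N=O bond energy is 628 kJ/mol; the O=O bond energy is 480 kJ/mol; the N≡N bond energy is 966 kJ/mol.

ΔH ≈ +190 kJ

Bonds broken (reactants):
  N≡N: 1 × 966 = 966
  O=O: 1 × 480 = 480
  Σ(broken) = 1446 kJ
Bonds formed (products):
  N=O: 2 × 628 = 1256
  Σ(formed) = 1256 kJ
ΔH = Σ(broken) − Σ(formed) = 1446 − 1256 = +190 kJ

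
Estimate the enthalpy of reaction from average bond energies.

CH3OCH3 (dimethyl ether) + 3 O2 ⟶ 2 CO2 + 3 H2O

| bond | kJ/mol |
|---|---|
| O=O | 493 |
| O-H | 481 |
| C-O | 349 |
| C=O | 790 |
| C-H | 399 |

ΔH ≈ −1475 kJ

Bonds broken (reactants):
  C-H: 6 × 399 = 2394
  C-O: 2 × 349 = 698
  O=O: 3 × 493 = 1479
  Σ(broken) = 4571 kJ
Bonds formed (products):
  C=O: 4 × 790 = 3160
  O-H: 6 × 481 = 2886
  Σ(formed) = 6046 kJ
ΔH = Σ(broken) − Σ(formed) = 4571 − 6046 = −1475 kJ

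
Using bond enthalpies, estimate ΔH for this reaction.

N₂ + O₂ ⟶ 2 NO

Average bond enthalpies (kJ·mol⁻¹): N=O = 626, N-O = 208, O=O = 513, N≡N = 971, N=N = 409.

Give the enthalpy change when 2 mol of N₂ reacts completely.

Bonds broken (reactants):
  N≡N: 1 × 971 = 971
  O=O: 1 × 513 = 513
  Σ(broken) = 1484 kJ
Bonds formed (products):
  N=O: 2 × 626 = 1252
  Σ(formed) = 1252 kJ
ΔH = Σ(broken) − Σ(formed) = 1484 − 1252 = +232 kJ
For 2× the reaction as written: 2 × (+232) = +464 kJ

ΔH = +464 kJ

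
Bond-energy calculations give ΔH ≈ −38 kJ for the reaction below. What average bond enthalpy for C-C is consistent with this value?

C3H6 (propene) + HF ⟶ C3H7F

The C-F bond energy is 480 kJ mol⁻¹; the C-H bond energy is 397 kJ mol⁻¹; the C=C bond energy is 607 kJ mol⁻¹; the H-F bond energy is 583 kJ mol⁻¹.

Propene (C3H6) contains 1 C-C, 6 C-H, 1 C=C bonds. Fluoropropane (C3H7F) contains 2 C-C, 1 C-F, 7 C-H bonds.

D(C-C) ≈ 351 kJ/mol

Let D be the C-C bond energy.
Σ(broken) = 1×D + 6×397 + 1×607 + 1×583 = 3572 + D
Σ(formed) = 2×D + 1×480 + 7×397 = 3259 + 2D
ΔH = Σ(broken) − Σ(formed) = (3572 + D) − (3259 + 2D) = +313 − D
Setting this equal to −38 kJ gives D = 351 kJ/mol.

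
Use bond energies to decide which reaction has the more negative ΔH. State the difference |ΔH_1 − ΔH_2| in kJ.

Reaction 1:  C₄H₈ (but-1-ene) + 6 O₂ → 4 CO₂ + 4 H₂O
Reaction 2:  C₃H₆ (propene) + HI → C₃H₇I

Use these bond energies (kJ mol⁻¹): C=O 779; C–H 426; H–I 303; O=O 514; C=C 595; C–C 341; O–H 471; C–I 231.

Reaction 1, by 2131 kJ

Reaction 1:
  Bonds broken (reactants):
    C–C: 2 × 341 = 682
    C–H: 8 × 426 = 3408
    C=C: 1 × 595 = 595
    O=O: 6 × 514 = 3084
    Σ(broken) = 7769 kJ
  Bonds formed (products):
    C=O: 8 × 779 = 6232
    O–H: 8 × 471 = 3768
    Σ(formed) = 10000 kJ
  ΔH_1 = 7769 − 10000 = −2231 kJ
Reaction 2:
  Bonds broken (reactants):
    C–C: 1 × 341 = 341
    C–H: 6 × 426 = 2556
    C=C: 1 × 595 = 595
    H–I: 1 × 303 = 303
    Σ(broken) = 3795 kJ
  Bonds formed (products):
    C–C: 2 × 341 = 682
    C–H: 7 × 426 = 2982
    C–I: 1 × 231 = 231
    Σ(formed) = 3895 kJ
  ΔH_2 = 3795 − 3895 = −100 kJ
ΔH_1 − ΔH_2 = −2131 kJ, so reaction 1 has the more negative ΔH; |ΔH_1 − ΔH_2| = 2131 kJ.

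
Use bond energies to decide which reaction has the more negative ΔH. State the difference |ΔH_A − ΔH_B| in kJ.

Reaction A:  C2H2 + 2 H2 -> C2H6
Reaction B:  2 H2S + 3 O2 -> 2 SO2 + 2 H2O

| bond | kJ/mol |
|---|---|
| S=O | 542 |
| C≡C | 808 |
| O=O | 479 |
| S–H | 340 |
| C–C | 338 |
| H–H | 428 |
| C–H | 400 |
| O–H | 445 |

Reaction A:
  Bonds broken (reactants):
    C≡C: 1 × 808 = 808
    C–H: 2 × 400 = 800
    H–H: 2 × 428 = 856
    Σ(broken) = 2464 kJ
  Bonds formed (products):
    C–C: 1 × 338 = 338
    C–H: 6 × 400 = 2400
    Σ(formed) = 2738 kJ
  ΔH_A = 2464 − 2738 = −274 kJ
Reaction B:
  Bonds broken (reactants):
    O=O: 3 × 479 = 1437
    S–H: 4 × 340 = 1360
    Σ(broken) = 2797 kJ
  Bonds formed (products):
    O–H: 4 × 445 = 1780
    S=O: 4 × 542 = 2168
    Σ(formed) = 3948 kJ
  ΔH_B = 2797 − 3948 = −1151 kJ
ΔH_A − ΔH_B = +877 kJ, so reaction B has the more negative ΔH; |ΔH_A − ΔH_B| = 877 kJ.

Reaction B, by 877 kJ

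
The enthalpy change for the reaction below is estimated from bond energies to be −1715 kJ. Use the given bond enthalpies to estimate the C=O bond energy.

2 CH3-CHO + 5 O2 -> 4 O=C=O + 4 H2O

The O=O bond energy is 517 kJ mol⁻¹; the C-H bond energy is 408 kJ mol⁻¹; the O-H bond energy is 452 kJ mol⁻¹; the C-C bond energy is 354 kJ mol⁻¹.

D(C=O) ≈ 776 kJ/mol

Let D be the C=O bond energy.
Σ(broken) = 2×354 + 8×408 + 2×D + 5×517 = 6557 + 2D
Σ(formed) = 8×D + 8×452 = 3616 + 8D
ΔH = Σ(broken) − Σ(formed) = (6557 + 2D) − (3616 + 8D) = +2941 − 6D
Setting this equal to −1715 kJ gives 6D = 4656, so D = 776 kJ/mol.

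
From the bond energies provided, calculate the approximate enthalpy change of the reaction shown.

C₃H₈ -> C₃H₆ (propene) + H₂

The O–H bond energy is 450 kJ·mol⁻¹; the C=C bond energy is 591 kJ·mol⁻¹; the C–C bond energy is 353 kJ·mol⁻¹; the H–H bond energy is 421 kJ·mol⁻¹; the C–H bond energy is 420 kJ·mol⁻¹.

Bonds broken (reactants):
  C–C: 2 × 353 = 706
  C–H: 8 × 420 = 3360
  Σ(broken) = 4066 kJ
Bonds formed (products):
  C–C: 1 × 353 = 353
  C–H: 6 × 420 = 2520
  C=C: 1 × 591 = 591
  H–H: 1 × 421 = 421
  Σ(formed) = 3885 kJ
ΔH = Σ(broken) − Σ(formed) = 4066 − 3885 = +181 kJ

ΔH ≈ +181 kJ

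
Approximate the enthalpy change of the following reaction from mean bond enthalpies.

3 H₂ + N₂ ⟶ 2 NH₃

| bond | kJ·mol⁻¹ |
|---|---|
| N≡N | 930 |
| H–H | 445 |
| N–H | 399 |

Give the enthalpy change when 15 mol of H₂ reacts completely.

ΔH = −645 kJ

Bonds broken (reactants):
  H–H: 3 × 445 = 1335
  N≡N: 1 × 930 = 930
  Σ(broken) = 2265 kJ
Bonds formed (products):
  N–H: 6 × 399 = 2394
  Σ(formed) = 2394 kJ
ΔH = Σ(broken) − Σ(formed) = 2265 − 2394 = −129 kJ
For 5× the reaction as written: 5 × (−129) = −645 kJ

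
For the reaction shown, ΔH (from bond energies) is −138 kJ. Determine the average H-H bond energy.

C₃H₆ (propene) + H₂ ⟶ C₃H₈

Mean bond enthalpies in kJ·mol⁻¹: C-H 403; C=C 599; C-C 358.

D(H-H) ≈ 427 kJ/mol

Let D be the H-H bond energy.
Σ(broken) = 1×358 + 6×403 + 1×599 + 1×D = 3375 + D
Σ(formed) = 2×358 + 8×403 = 3940
ΔH = Σ(broken) − Σ(formed) = (3375 + D) − (3940) = −565 + D
Setting this equal to −138 kJ gives D = 427 kJ/mol.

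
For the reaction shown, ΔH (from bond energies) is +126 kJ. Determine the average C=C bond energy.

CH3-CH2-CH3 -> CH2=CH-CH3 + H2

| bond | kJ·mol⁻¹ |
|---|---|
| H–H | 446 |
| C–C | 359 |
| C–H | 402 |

Let D be the C=C bond energy.
Σ(broken) = 2×359 + 8×402 = 3934
Σ(formed) = 1×359 + 6×402 + 1×D + 1×446 = 3217 + D
ΔH = Σ(broken) − Σ(formed) = (3934) − (3217 + D) = +717 − D
Setting this equal to +126 kJ gives D = 591 kJ/mol.

D(C=C) ≈ 591 kJ/mol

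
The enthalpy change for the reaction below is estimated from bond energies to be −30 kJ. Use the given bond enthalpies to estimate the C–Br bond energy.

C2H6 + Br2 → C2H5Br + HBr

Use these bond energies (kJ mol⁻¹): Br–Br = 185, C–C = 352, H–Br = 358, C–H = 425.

Let D be the C–Br bond energy.
Σ(broken) = 1×185 + 1×352 + 6×425 = 3087
Σ(formed) = 1×D + 1×352 + 5×425 + 1×358 = 2835 + D
ΔH = Σ(broken) − Σ(formed) = (3087) − (2835 + D) = +252 − D
Setting this equal to −30 kJ gives D = 282 kJ/mol.

D(C–Br) ≈ 282 kJ/mol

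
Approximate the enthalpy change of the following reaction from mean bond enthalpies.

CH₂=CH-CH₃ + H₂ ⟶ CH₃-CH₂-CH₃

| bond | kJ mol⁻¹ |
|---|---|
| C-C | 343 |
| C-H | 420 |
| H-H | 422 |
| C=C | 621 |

Bonds broken (reactants):
  C-C: 1 × 343 = 343
  C-H: 6 × 420 = 2520
  C=C: 1 × 621 = 621
  H-H: 1 × 422 = 422
  Σ(broken) = 3906 kJ
Bonds formed (products):
  C-C: 2 × 343 = 686
  C-H: 8 × 420 = 3360
  Σ(formed) = 4046 kJ
ΔH = Σ(broken) − Σ(formed) = 3906 − 4046 = −140 kJ

ΔH ≈ −140 kJ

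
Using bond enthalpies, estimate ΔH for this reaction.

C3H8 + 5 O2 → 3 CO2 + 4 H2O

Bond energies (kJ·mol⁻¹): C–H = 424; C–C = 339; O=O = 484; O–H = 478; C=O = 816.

ΔH ≈ −2230 kJ

Bonds broken (reactants):
  C–C: 2 × 339 = 678
  C–H: 8 × 424 = 3392
  O=O: 5 × 484 = 2420
  Σ(broken) = 6490 kJ
Bonds formed (products):
  C=O: 6 × 816 = 4896
  O–H: 8 × 478 = 3824
  Σ(formed) = 8720 kJ
ΔH = Σ(broken) − Σ(formed) = 6490 − 8720 = −2230 kJ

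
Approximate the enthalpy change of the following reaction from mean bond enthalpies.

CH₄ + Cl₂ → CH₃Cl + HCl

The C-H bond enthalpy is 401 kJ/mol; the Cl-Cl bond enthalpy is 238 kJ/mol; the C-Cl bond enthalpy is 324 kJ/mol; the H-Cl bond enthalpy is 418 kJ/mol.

ΔH ≈ −103 kJ

Bonds broken (reactants):
  C-H: 4 × 401 = 1604
  Cl-Cl: 1 × 238 = 238
  Σ(broken) = 1842 kJ
Bonds formed (products):
  C-Cl: 1 × 324 = 324
  C-H: 3 × 401 = 1203
  H-Cl: 1 × 418 = 418
  Σ(formed) = 1945 kJ
ΔH = Σ(broken) − Σ(formed) = 1842 − 1945 = −103 kJ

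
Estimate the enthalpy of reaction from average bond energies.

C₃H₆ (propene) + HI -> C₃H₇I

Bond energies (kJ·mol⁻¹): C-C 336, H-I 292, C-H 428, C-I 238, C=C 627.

Bonds broken (reactants):
  C-C: 1 × 336 = 336
  C-H: 6 × 428 = 2568
  C=C: 1 × 627 = 627
  H-I: 1 × 292 = 292
  Σ(broken) = 3823 kJ
Bonds formed (products):
  C-C: 2 × 336 = 672
  C-H: 7 × 428 = 2996
  C-I: 1 × 238 = 238
  Σ(formed) = 3906 kJ
ΔH = Σ(broken) − Σ(formed) = 3823 − 3906 = −83 kJ

ΔH ≈ −83 kJ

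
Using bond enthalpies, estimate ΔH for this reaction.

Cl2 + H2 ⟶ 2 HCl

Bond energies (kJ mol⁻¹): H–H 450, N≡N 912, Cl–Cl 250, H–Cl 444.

Bonds broken (reactants):
  Cl–Cl: 1 × 250 = 250
  H–H: 1 × 450 = 450
  Σ(broken) = 700 kJ
Bonds formed (products):
  H–Cl: 2 × 444 = 888
  Σ(formed) = 888 kJ
ΔH = Σ(broken) − Σ(formed) = 700 − 888 = −188 kJ

ΔH ≈ −188 kJ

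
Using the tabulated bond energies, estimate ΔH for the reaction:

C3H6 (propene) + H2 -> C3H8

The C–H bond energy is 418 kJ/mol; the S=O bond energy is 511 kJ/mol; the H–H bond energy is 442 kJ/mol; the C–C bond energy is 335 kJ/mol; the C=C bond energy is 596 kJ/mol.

ΔH ≈ −133 kJ

Bonds broken (reactants):
  C–C: 1 × 335 = 335
  C–H: 6 × 418 = 2508
  C=C: 1 × 596 = 596
  H–H: 1 × 442 = 442
  Σ(broken) = 3881 kJ
Bonds formed (products):
  C–C: 2 × 335 = 670
  C–H: 8 × 418 = 3344
  Σ(formed) = 4014 kJ
ΔH = Σ(broken) − Σ(formed) = 3881 − 4014 = −133 kJ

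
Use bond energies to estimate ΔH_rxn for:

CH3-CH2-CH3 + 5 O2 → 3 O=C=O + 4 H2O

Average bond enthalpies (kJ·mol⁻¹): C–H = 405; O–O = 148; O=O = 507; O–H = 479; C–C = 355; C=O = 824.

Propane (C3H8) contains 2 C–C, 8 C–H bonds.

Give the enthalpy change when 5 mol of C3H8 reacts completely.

Bonds broken (reactants):
  C–C: 2 × 355 = 710
  C–H: 8 × 405 = 3240
  O=O: 5 × 507 = 2535
  Σ(broken) = 6485 kJ
Bonds formed (products):
  C=O: 6 × 824 = 4944
  O–H: 8 × 479 = 3832
  Σ(formed) = 8776 kJ
ΔH = Σ(broken) − Σ(formed) = 6485 − 8776 = −2291 kJ
For 5× the reaction as written: 5 × (−2291) = −11455 kJ

ΔH = −11455 kJ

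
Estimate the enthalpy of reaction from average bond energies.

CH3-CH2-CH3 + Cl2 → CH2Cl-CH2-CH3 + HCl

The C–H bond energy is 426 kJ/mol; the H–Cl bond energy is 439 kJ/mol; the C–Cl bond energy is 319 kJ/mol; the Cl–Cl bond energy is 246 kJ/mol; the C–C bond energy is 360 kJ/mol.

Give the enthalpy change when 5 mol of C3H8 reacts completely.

ΔH = −430 kJ

Bonds broken (reactants):
  C–C: 2 × 360 = 720
  C–H: 8 × 426 = 3408
  Cl–Cl: 1 × 246 = 246
  Σ(broken) = 4374 kJ
Bonds formed (products):
  C–C: 2 × 360 = 720
  C–Cl: 1 × 319 = 319
  C–H: 7 × 426 = 2982
  H–Cl: 1 × 439 = 439
  Σ(formed) = 4460 kJ
ΔH = Σ(broken) − Σ(formed) = 4374 − 4460 = −86 kJ
For 5× the reaction as written: 5 × (−86) = −430 kJ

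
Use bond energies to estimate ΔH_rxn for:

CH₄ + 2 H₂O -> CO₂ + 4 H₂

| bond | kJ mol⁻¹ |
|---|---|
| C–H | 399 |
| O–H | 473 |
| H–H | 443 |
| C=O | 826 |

Bonds broken (reactants):
  C–H: 4 × 399 = 1596
  O–H: 4 × 473 = 1892
  Σ(broken) = 3488 kJ
Bonds formed (products):
  C=O: 2 × 826 = 1652
  H–H: 4 × 443 = 1772
  Σ(formed) = 3424 kJ
ΔH = Σ(broken) − Σ(formed) = 3488 − 3424 = +64 kJ

ΔH ≈ +64 kJ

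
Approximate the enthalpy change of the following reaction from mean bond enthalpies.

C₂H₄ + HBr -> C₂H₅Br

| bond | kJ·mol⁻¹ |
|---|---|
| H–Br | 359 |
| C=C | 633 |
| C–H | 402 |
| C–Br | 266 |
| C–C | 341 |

ΔH ≈ −17 kJ

Bonds broken (reactants):
  C–H: 4 × 402 = 1608
  C=C: 1 × 633 = 633
  H–Br: 1 × 359 = 359
  Σ(broken) = 2600 kJ
Bonds formed (products):
  C–Br: 1 × 266 = 266
  C–C: 1 × 341 = 341
  C–H: 5 × 402 = 2010
  Σ(formed) = 2617 kJ
ΔH = Σ(broken) − Σ(formed) = 2600 − 2617 = −17 kJ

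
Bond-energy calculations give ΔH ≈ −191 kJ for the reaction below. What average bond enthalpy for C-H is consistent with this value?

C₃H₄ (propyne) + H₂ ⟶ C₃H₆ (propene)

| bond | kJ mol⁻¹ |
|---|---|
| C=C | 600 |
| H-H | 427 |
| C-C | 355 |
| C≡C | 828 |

Let D be the C-H bond energy.
Σ(broken) = 1×828 + 1×355 + 4×D + 1×427 = 1610 + 4D
Σ(formed) = 1×355 + 6×D + 1×600 = 955 + 6D
ΔH = Σ(broken) − Σ(formed) = (1610 + 4D) − (955 + 6D) = +655 − 2D
Setting this equal to −191 kJ gives 2D = 846, so D = 423 kJ/mol.

D(C-H) ≈ 423 kJ/mol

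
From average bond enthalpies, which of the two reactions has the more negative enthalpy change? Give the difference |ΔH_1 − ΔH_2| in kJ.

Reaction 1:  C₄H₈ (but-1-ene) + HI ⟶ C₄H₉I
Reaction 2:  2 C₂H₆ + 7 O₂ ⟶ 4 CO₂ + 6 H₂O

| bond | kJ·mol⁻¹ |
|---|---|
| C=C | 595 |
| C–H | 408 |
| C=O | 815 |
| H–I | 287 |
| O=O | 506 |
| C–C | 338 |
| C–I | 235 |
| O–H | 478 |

Reaction 1:
  Bonds broken (reactants):
    C–C: 2 × 338 = 676
    C–H: 8 × 408 = 3264
    C=C: 1 × 595 = 595
    H–I: 1 × 287 = 287
    Σ(broken) = 4822 kJ
  Bonds formed (products):
    C–C: 3 × 338 = 1014
    C–H: 9 × 408 = 3672
    C–I: 1 × 235 = 235
    Σ(formed) = 4921 kJ
  ΔH_1 = 4822 − 4921 = −99 kJ
Reaction 2:
  Bonds broken (reactants):
    C–C: 2 × 338 = 676
    C–H: 12 × 408 = 4896
    O=O: 7 × 506 = 3542
    Σ(broken) = 9114 kJ
  Bonds formed (products):
    C=O: 8 × 815 = 6520
    O–H: 12 × 478 = 5736
    Σ(formed) = 12256 kJ
  ΔH_2 = 9114 − 12256 = −3142 kJ
ΔH_1 − ΔH_2 = +3043 kJ, so reaction 2 has the more negative ΔH; |ΔH_1 − ΔH_2| = 3043 kJ.

Reaction 2, by 3043 kJ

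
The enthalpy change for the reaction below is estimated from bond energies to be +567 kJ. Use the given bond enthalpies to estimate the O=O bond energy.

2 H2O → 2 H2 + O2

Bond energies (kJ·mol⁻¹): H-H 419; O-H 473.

D(O=O) ≈ 487 kJ/mol

Let D be the O=O bond energy.
Σ(broken) = 4×473 = 1892
Σ(formed) = 2×419 + 1×D = 838 + D
ΔH = Σ(broken) − Σ(formed) = (1892) − (838 + D) = +1054 − D
Setting this equal to +567 kJ gives D = 487 kJ/mol.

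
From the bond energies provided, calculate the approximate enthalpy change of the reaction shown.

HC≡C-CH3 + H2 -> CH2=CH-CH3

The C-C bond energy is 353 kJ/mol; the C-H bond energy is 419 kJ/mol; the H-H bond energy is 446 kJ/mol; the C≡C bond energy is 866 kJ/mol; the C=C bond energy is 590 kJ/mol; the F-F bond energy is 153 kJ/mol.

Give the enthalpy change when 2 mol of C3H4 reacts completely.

ΔH = −232 kJ

Bonds broken (reactants):
  C≡C: 1 × 866 = 866
  C-C: 1 × 353 = 353
  C-H: 4 × 419 = 1676
  H-H: 1 × 446 = 446
  Σ(broken) = 3341 kJ
Bonds formed (products):
  C-C: 1 × 353 = 353
  C-H: 6 × 419 = 2514
  C=C: 1 × 590 = 590
  Σ(formed) = 3457 kJ
ΔH = Σ(broken) − Σ(formed) = 3341 − 3457 = −116 kJ
For 2× the reaction as written: 2 × (−116) = −232 kJ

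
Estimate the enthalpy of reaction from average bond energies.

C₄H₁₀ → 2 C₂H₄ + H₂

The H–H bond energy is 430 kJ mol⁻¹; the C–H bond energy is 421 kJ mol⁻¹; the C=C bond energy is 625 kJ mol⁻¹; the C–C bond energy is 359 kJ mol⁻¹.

ΔH ≈ +239 kJ

Bonds broken (reactants):
  C–C: 3 × 359 = 1077
  C–H: 10 × 421 = 4210
  Σ(broken) = 5287 kJ
Bonds formed (products):
  C–H: 8 × 421 = 3368
  C=C: 2 × 625 = 1250
  H–H: 1 × 430 = 430
  Σ(formed) = 5048 kJ
ΔH = Σ(broken) − Σ(formed) = 5287 − 5048 = +239 kJ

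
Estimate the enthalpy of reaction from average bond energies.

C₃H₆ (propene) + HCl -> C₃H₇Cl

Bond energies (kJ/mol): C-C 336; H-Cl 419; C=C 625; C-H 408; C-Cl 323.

Bonds broken (reactants):
  C-C: 1 × 336 = 336
  C-H: 6 × 408 = 2448
  C=C: 1 × 625 = 625
  H-Cl: 1 × 419 = 419
  Σ(broken) = 3828 kJ
Bonds formed (products):
  C-C: 2 × 336 = 672
  C-Cl: 1 × 323 = 323
  C-H: 7 × 408 = 2856
  Σ(formed) = 3851 kJ
ΔH = Σ(broken) − Σ(formed) = 3828 − 3851 = −23 kJ

ΔH ≈ −23 kJ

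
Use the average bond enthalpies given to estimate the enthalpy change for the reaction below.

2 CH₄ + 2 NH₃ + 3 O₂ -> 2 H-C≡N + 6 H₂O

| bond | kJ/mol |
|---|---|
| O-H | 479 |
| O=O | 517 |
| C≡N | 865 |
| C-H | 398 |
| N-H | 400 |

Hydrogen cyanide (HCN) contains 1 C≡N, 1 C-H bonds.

Bonds broken (reactants):
  C-H: 8 × 398 = 3184
  N-H: 6 × 400 = 2400
  O=O: 3 × 517 = 1551
  Σ(broken) = 7135 kJ
Bonds formed (products):
  C≡N: 2 × 865 = 1730
  C-H: 2 × 398 = 796
  O-H: 12 × 479 = 5748
  Σ(formed) = 8274 kJ
ΔH = Σ(broken) − Σ(formed) = 7135 − 8274 = −1139 kJ

ΔH ≈ −1139 kJ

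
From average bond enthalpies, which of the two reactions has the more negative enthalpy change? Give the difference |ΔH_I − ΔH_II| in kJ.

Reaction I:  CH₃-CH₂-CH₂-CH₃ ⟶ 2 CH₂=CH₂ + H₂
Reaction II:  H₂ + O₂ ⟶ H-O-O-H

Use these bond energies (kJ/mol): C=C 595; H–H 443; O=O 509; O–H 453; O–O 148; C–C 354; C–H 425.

Reaction I:
  Bonds broken (reactants):
    C–C: 3 × 354 = 1062
    C–H: 10 × 425 = 4250
    Σ(broken) = 5312 kJ
  Bonds formed (products):
    C–H: 8 × 425 = 3400
    C=C: 2 × 595 = 1190
    H–H: 1 × 443 = 443
    Σ(formed) = 5033 kJ
  ΔH_I = 5312 − 5033 = +279 kJ
Reaction II:
  Bonds broken (reactants):
    H–H: 1 × 443 = 443
    O=O: 1 × 509 = 509
    Σ(broken) = 952 kJ
  Bonds formed (products):
    O–H: 2 × 453 = 906
    O–O: 1 × 148 = 148
    Σ(formed) = 1054 kJ
  ΔH_II = 952 − 1054 = −102 kJ
ΔH_I − ΔH_II = +381 kJ, so reaction II has the more negative ΔH; |ΔH_I − ΔH_II| = 381 kJ.

Reaction II, by 381 kJ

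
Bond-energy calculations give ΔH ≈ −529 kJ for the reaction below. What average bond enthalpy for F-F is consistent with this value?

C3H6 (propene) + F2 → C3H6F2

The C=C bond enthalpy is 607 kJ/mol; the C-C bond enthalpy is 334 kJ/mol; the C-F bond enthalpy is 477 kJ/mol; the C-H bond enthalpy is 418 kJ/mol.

D(F-F) ≈ 152 kJ/mol

Let D be the F-F bond energy.
Σ(broken) = 1×334 + 6×418 + 1×607 + 1×D = 3449 + D
Σ(formed) = 2×334 + 2×477 + 6×418 = 4130
ΔH = Σ(broken) − Σ(formed) = (3449 + D) − (4130) = −681 + D
Setting this equal to −529 kJ gives D = 152 kJ/mol.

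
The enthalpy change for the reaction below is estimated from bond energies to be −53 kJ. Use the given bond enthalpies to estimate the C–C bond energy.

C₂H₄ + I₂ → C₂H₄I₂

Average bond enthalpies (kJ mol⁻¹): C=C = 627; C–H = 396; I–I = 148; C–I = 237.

Let D be the C–C bond energy.
Σ(broken) = 4×396 + 1×627 + 1×148 = 2359
Σ(formed) = 1×D + 4×396 + 2×237 = 2058 + D
ΔH = Σ(broken) − Σ(formed) = (2359) − (2058 + D) = +301 − D
Setting this equal to −53 kJ gives D = 354 kJ/mol.

D(C–C) ≈ 354 kJ/mol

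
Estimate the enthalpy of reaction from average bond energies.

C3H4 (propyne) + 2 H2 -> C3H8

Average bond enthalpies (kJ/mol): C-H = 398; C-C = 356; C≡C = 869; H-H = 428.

Bonds broken (reactants):
  C≡C: 1 × 869 = 869
  C-C: 1 × 356 = 356
  C-H: 4 × 398 = 1592
  H-H: 2 × 428 = 856
  Σ(broken) = 3673 kJ
Bonds formed (products):
  C-C: 2 × 356 = 712
  C-H: 8 × 398 = 3184
  Σ(formed) = 3896 kJ
ΔH = Σ(broken) − Σ(formed) = 3673 − 3896 = −223 kJ

ΔH ≈ −223 kJ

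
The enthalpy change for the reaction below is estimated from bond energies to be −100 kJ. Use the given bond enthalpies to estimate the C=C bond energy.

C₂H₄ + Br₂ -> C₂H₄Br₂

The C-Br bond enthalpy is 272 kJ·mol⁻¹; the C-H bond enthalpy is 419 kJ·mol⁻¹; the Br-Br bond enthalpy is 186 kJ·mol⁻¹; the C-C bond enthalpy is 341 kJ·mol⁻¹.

D(C=C) ≈ 599 kJ/mol

Let D be the C=C bond energy.
Σ(broken) = 1×186 + 4×419 + 1×D = 1862 + D
Σ(formed) = 2×272 + 1×341 + 4×419 = 2561
ΔH = Σ(broken) − Σ(formed) = (1862 + D) − (2561) = −699 + D
Setting this equal to −100 kJ gives D = 599 kJ/mol.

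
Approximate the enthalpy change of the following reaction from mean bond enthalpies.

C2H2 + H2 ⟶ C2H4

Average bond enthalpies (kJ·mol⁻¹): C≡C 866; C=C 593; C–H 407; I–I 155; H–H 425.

ΔH ≈ −116 kJ

Bonds broken (reactants):
  C≡C: 1 × 866 = 866
  C–H: 2 × 407 = 814
  H–H: 1 × 425 = 425
  Σ(broken) = 2105 kJ
Bonds formed (products):
  C–H: 4 × 407 = 1628
  C=C: 1 × 593 = 593
  Σ(formed) = 2221 kJ
ΔH = Σ(broken) − Σ(formed) = 2105 − 2221 = −116 kJ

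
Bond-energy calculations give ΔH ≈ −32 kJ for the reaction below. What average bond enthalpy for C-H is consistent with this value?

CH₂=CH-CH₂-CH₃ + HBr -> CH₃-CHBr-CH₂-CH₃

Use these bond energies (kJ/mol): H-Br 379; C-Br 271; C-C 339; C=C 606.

D(C-H) ≈ 407 kJ/mol

Let D be the C-H bond energy.
Σ(broken) = 2×339 + 8×D + 1×606 + 1×379 = 1663 + 8D
Σ(formed) = 1×271 + 3×339 + 9×D = 1288 + 9D
ΔH = Σ(broken) − Σ(formed) = (1663 + 8D) − (1288 + 9D) = +375 − D
Setting this equal to −32 kJ gives D = 407 kJ/mol.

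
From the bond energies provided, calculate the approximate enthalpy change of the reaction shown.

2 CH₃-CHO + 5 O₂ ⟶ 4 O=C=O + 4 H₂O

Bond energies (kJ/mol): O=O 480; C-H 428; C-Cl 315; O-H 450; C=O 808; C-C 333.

Bonds broken (reactants):
  C-C: 2 × 333 = 666
  C-H: 8 × 428 = 3424
  C=O: 2 × 808 = 1616
  O=O: 5 × 480 = 2400
  Σ(broken) = 8106 kJ
Bonds formed (products):
  C=O: 8 × 808 = 6464
  O-H: 8 × 450 = 3600
  Σ(formed) = 10064 kJ
ΔH = Σ(broken) − Σ(formed) = 8106 − 10064 = −1958 kJ

ΔH ≈ −1958 kJ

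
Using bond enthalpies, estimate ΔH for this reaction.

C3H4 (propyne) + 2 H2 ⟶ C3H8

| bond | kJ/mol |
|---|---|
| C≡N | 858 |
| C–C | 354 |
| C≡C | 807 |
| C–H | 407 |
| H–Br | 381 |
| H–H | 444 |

ΔH ≈ −287 kJ

Bonds broken (reactants):
  C≡C: 1 × 807 = 807
  C–C: 1 × 354 = 354
  C–H: 4 × 407 = 1628
  H–H: 2 × 444 = 888
  Σ(broken) = 3677 kJ
Bonds formed (products):
  C–C: 2 × 354 = 708
  C–H: 8 × 407 = 3256
  Σ(formed) = 3964 kJ
ΔH = Σ(broken) − Σ(formed) = 3677 − 3964 = −287 kJ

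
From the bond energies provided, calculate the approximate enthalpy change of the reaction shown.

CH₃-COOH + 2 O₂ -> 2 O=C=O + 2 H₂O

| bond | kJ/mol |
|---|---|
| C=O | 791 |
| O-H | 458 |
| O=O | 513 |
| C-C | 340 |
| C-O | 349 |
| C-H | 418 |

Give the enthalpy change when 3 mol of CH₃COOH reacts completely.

ΔH = −2334 kJ

Bonds broken (reactants):
  C-C: 1 × 340 = 340
  C-H: 3 × 418 = 1254
  C-O: 1 × 349 = 349
  C=O: 1 × 791 = 791
  O-H: 1 × 458 = 458
  O=O: 2 × 513 = 1026
  Σ(broken) = 4218 kJ
Bonds formed (products):
  C=O: 4 × 791 = 3164
  O-H: 4 × 458 = 1832
  Σ(formed) = 4996 kJ
ΔH = Σ(broken) − Σ(formed) = 4218 − 4996 = −778 kJ
For 3× the reaction as written: 3 × (−778) = −2334 kJ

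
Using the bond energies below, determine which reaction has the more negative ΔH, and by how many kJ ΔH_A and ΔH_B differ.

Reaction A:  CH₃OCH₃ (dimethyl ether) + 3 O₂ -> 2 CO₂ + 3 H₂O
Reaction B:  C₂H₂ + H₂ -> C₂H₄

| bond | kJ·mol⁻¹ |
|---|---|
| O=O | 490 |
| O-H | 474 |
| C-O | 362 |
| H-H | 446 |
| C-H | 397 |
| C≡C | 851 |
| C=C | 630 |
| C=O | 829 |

Reaction A, by 1457 kJ

Reaction A:
  Bonds broken (reactants):
    C-H: 6 × 397 = 2382
    C-O: 2 × 362 = 724
    O=O: 3 × 490 = 1470
    Σ(broken) = 4576 kJ
  Bonds formed (products):
    C=O: 4 × 829 = 3316
    O-H: 6 × 474 = 2844
    Σ(formed) = 6160 kJ
  ΔH_A = 4576 − 6160 = −1584 kJ
Reaction B:
  Bonds broken (reactants):
    C≡C: 1 × 851 = 851
    C-H: 2 × 397 = 794
    H-H: 1 × 446 = 446
    Σ(broken) = 2091 kJ
  Bonds formed (products):
    C-H: 4 × 397 = 1588
    C=C: 1 × 630 = 630
    Σ(formed) = 2218 kJ
  ΔH_B = 2091 − 2218 = −127 kJ
ΔH_A − ΔH_B = −1457 kJ, so reaction A has the more negative ΔH; |ΔH_A − ΔH_B| = 1457 kJ.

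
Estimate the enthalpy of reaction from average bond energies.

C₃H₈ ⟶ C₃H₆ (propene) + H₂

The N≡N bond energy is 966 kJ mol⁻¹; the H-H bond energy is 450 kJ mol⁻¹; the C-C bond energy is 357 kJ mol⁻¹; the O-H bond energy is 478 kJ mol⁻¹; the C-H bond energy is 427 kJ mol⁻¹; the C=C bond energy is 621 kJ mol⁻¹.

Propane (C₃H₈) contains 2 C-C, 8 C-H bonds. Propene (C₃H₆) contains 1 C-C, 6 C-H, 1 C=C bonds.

Bonds broken (reactants):
  C-C: 2 × 357 = 714
  C-H: 8 × 427 = 3416
  Σ(broken) = 4130 kJ
Bonds formed (products):
  C-C: 1 × 357 = 357
  C-H: 6 × 427 = 2562
  C=C: 1 × 621 = 621
  H-H: 1 × 450 = 450
  Σ(formed) = 3990 kJ
ΔH = Σ(broken) − Σ(formed) = 4130 − 3990 = +140 kJ

ΔH ≈ +140 kJ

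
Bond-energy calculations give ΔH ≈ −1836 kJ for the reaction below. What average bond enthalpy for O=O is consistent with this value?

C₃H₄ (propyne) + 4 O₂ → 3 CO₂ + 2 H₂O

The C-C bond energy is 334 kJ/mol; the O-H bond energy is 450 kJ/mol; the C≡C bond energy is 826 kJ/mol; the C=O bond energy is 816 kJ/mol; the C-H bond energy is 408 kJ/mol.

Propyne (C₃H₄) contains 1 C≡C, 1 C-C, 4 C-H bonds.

Let D be the O=O bond energy.
Σ(broken) = 1×826 + 1×334 + 4×408 + 4×D = 2792 + 4D
Σ(formed) = 6×816 + 4×450 = 6696
ΔH = Σ(broken) − Σ(formed) = (2792 + 4D) − (6696) = −3904 + 4D
Setting this equal to −1836 kJ gives 4D = 2068, so D = 517 kJ/mol.

D(O=O) ≈ 517 kJ/mol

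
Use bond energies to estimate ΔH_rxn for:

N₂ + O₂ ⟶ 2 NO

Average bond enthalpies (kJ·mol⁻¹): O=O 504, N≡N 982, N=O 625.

ΔH ≈ +236 kJ

Bonds broken (reactants):
  N≡N: 1 × 982 = 982
  O=O: 1 × 504 = 504
  Σ(broken) = 1486 kJ
Bonds formed (products):
  N=O: 2 × 625 = 1250
  Σ(formed) = 1250 kJ
ΔH = Σ(broken) − Σ(formed) = 1486 − 1250 = +236 kJ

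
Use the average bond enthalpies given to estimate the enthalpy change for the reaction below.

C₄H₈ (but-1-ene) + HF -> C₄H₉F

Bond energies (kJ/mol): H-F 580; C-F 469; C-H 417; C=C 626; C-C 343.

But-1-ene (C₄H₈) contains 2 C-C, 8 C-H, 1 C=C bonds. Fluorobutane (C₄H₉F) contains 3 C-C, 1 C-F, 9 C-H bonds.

ΔH ≈ −23 kJ

Bonds broken (reactants):
  C-C: 2 × 343 = 686
  C-H: 8 × 417 = 3336
  C=C: 1 × 626 = 626
  H-F: 1 × 580 = 580
  Σ(broken) = 5228 kJ
Bonds formed (products):
  C-C: 3 × 343 = 1029
  C-F: 1 × 469 = 469
  C-H: 9 × 417 = 3753
  Σ(formed) = 5251 kJ
ΔH = Σ(broken) − Σ(formed) = 5228 − 5251 = −23 kJ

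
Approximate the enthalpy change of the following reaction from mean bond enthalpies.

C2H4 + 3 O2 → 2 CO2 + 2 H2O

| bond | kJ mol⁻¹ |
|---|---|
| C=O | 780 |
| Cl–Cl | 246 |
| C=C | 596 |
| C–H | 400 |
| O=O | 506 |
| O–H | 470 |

ΔH ≈ −1286 kJ

Bonds broken (reactants):
  C–H: 4 × 400 = 1600
  C=C: 1 × 596 = 596
  O=O: 3 × 506 = 1518
  Σ(broken) = 3714 kJ
Bonds formed (products):
  C=O: 4 × 780 = 3120
  O–H: 4 × 470 = 1880
  Σ(formed) = 5000 kJ
ΔH = Σ(broken) − Σ(formed) = 3714 − 5000 = −1286 kJ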